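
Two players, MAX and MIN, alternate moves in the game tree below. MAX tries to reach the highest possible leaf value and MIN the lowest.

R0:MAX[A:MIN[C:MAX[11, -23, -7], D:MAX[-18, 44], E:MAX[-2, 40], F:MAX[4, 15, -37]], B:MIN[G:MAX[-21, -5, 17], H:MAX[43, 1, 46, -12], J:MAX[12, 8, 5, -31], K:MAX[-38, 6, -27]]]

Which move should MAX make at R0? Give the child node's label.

C (MAX): max(11, -23, -7) = 11
D (MAX): max(-18, 44) = 44
E (MAX): max(-2, 40) = 40
F (MAX): max(4, 15, -37) = 15
A (MIN): min(11, 44, 40, 15) = 11
G (MAX): max(-21, -5, 17) = 17
H (MAX): max(43, 1, 46, -12) = 46
J (MAX): max(12, 8, 5, -31) = 12
K (MAX): max(-38, 6, -27) = 6
B (MIN): min(17, 46, 12, 6) = 6
R0 (MAX): max(11, 6) = 11
MAX at R0 wants the highest of {A=11, B=6}, so chooses A.

A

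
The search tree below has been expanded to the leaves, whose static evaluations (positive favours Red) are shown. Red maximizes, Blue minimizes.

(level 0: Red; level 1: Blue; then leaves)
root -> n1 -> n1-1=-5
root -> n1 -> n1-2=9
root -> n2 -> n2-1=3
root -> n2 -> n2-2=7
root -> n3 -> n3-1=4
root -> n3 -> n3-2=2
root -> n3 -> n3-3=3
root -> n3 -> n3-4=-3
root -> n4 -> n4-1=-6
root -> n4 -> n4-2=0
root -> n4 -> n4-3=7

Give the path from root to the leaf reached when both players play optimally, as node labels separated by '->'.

n1 (Blue): min(-5, 9) = -5
n2 (Blue): min(3, 7) = 3
n3 (Blue): min(4, 2, 3, -3) = -3
n4 (Blue): min(-6, 0, 7) = -6
root (Red): max(-5, 3, -3, -6) = 3
At root, Red picks n2 (highest: 3).
At n2, Blue picks n2-1 (lowest: 3).
Terminal value 3.

root -> n2 -> n2-1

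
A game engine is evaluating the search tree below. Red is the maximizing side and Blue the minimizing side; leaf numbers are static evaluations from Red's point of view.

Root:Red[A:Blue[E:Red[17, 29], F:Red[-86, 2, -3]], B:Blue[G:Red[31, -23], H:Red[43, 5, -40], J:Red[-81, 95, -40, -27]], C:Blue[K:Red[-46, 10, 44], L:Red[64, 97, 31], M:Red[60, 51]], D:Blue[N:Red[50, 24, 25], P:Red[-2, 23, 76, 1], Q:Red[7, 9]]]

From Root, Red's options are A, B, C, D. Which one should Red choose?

E (Red): max(17, 29) = 29
F (Red): max(-86, 2, -3) = 2
A (Blue): min(29, 2) = 2
G (Red): max(31, -23) = 31
H (Red): max(43, 5, -40) = 43
J (Red): max(-81, 95, -40, -27) = 95
B (Blue): min(31, 43, 95) = 31
K (Red): max(-46, 10, 44) = 44
L (Red): max(64, 97, 31) = 97
M (Red): max(60, 51) = 60
C (Blue): min(44, 97, 60) = 44
N (Red): max(50, 24, 25) = 50
P (Red): max(-2, 23, 76, 1) = 76
Q (Red): max(7, 9) = 9
D (Blue): min(50, 76, 9) = 9
Root (Red): max(2, 31, 44, 9) = 44
Red at Root wants the highest of {A=2, B=31, C=44, D=9}, so chooses C.

C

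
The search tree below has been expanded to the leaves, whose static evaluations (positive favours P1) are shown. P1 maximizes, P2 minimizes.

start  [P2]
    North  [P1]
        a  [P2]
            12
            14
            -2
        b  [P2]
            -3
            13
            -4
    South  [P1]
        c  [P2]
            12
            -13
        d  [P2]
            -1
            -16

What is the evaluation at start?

a (P2): min(12, 14, -2) = -2
b (P2): min(-3, 13, -4) = -4
North (P1): max(-2, -4) = -2
c (P2): min(12, -13) = -13
d (P2): min(-1, -16) = -16
South (P1): max(-13, -16) = -13
start (P2): min(-2, -13) = -13

-13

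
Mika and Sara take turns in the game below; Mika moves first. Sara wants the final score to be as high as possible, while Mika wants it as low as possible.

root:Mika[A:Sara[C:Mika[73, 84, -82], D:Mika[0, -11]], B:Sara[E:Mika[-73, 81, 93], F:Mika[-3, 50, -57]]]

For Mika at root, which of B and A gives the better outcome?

B

E (Mika): min(-73, 81, 93) = -73
F (Mika): min(-3, 50, -57) = -57
B (Sara): max(-73, -57) = -57
C (Mika): min(73, 84, -82) = -82
D (Mika): min(0, -11) = -11
A (Sara): max(-82, -11) = -11
Mika prefers the lower value; B=-57, A=-11. B is better since -57 < -11.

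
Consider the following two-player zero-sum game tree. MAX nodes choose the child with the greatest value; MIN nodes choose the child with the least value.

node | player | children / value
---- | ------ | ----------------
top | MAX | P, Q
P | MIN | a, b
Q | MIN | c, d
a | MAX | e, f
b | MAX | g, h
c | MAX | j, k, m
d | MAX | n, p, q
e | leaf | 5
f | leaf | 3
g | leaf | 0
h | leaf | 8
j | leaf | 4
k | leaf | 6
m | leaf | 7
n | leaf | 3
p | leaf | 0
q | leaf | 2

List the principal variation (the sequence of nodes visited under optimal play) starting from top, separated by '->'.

a (MAX): max(5, 3) = 5
b (MAX): max(0, 8) = 8
P (MIN): min(5, 8) = 5
c (MAX): max(4, 6, 7) = 7
d (MAX): max(3, 0, 2) = 3
Q (MIN): min(7, 3) = 3
top (MAX): max(5, 3) = 5
At top, MAX picks P (highest: 5).
At P, MIN picks a (lowest: 5).
At a, MAX picks e (highest: 5).
Terminal value 5.

top -> P -> a -> e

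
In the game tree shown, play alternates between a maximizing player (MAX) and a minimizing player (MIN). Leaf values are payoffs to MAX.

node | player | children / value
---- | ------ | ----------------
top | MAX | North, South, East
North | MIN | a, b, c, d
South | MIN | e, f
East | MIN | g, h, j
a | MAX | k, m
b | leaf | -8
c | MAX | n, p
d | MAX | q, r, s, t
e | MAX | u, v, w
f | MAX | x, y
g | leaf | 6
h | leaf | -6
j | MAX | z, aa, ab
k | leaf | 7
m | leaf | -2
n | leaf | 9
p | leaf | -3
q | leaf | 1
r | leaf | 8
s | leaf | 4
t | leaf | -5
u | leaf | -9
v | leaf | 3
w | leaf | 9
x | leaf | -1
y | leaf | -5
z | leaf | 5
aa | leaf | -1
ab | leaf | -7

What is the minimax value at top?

a (MAX): max(7, -2) = 7
c (MAX): max(9, -3) = 9
d (MAX): max(1, 8, 4, -5) = 8
North (MIN): min(7, -8, 9, 8) = -8
e (MAX): max(-9, 3, 9) = 9
f (MAX): max(-1, -5) = -1
South (MIN): min(9, -1) = -1
j (MAX): max(5, -1, -7) = 5
East (MIN): min(6, -6, 5) = -6
top (MAX): max(-8, -1, -6) = -1

-1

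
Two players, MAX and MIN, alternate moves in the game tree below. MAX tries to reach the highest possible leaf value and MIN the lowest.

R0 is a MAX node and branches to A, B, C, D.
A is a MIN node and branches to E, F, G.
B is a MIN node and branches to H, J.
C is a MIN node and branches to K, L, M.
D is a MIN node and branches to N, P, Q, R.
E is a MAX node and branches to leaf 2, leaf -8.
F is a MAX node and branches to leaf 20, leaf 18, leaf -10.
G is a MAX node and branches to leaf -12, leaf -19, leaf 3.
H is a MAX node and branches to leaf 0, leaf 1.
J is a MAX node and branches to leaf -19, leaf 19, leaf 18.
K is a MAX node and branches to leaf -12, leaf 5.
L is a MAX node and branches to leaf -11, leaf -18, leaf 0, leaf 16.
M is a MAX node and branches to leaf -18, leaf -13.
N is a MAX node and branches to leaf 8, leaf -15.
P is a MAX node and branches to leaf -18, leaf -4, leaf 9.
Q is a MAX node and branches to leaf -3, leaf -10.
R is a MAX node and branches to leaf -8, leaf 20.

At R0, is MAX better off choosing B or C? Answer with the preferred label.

H (MAX): max(0, 1) = 1
J (MAX): max(-19, 19, 18) = 19
B (MIN): min(1, 19) = 1
K (MAX): max(-12, 5) = 5
L (MAX): max(-11, -18, 0, 16) = 16
M (MAX): max(-18, -13) = -13
C (MIN): min(5, 16, -13) = -13
MAX prefers the higher value; B=1, C=-13. B is better since 1 > -13.

B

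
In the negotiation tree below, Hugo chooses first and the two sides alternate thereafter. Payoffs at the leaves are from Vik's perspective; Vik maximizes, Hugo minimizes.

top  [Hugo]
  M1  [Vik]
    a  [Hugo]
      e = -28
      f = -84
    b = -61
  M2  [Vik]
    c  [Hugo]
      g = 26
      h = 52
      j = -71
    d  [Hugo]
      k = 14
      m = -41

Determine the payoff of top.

a (Hugo): min(-28, -84) = -84
M1 (Vik): max(-84, -61) = -61
c (Hugo): min(26, 52, -71) = -71
d (Hugo): min(14, -41) = -41
M2 (Vik): max(-71, -41) = -41
top (Hugo): min(-61, -41) = -61

-61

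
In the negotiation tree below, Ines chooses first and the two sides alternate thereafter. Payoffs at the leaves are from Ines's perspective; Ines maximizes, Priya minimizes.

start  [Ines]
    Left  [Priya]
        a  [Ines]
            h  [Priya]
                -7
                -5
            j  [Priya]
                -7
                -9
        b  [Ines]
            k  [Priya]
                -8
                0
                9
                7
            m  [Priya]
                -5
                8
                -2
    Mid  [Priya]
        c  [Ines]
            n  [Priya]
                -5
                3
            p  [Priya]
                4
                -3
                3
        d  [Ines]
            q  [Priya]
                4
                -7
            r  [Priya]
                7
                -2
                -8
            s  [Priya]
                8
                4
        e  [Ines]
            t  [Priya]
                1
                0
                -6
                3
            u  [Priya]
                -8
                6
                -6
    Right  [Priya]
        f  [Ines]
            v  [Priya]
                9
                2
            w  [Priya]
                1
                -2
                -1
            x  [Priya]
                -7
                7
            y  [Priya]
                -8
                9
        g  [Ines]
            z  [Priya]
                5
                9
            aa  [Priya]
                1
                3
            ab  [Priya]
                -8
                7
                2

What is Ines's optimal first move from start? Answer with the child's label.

Right

h (Priya): min(-7, -5) = -7
j (Priya): min(-7, -9) = -9
a (Ines): max(-7, -9) = -7
k (Priya): min(-8, 0, 9, 7) = -8
m (Priya): min(-5, 8, -2) = -5
b (Ines): max(-8, -5) = -5
Left (Priya): min(-7, -5) = -7
n (Priya): min(-5, 3) = -5
p (Priya): min(4, -3, 3) = -3
c (Ines): max(-5, -3) = -3
q (Priya): min(4, -7) = -7
r (Priya): min(7, -2, -8) = -8
s (Priya): min(8, 4) = 4
d (Ines): max(-7, -8, 4) = 4
t (Priya): min(1, 0, -6, 3) = -6
u (Priya): min(-8, 6, -6) = -8
e (Ines): max(-6, -8) = -6
Mid (Priya): min(-3, 4, -6) = -6
v (Priya): min(9, 2) = 2
w (Priya): min(1, -2, -1) = -2
x (Priya): min(-7, 7) = -7
y (Priya): min(-8, 9) = -8
f (Ines): max(2, -2, -7, -8) = 2
z (Priya): min(5, 9) = 5
aa (Priya): min(1, 3) = 1
ab (Priya): min(-8, 7, 2) = -8
g (Ines): max(5, 1, -8) = 5
Right (Priya): min(2, 5) = 2
start (Ines): max(-7, -6, 2) = 2
Ines at start wants the highest of {Left=-7, Mid=-6, Right=2}, so chooses Right.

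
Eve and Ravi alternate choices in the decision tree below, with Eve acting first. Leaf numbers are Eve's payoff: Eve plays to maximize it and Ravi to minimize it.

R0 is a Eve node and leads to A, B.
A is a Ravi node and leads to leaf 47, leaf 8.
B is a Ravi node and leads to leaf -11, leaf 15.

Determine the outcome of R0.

8

A (Ravi): min(47, 8) = 8
B (Ravi): min(-11, 15) = -11
R0 (Eve): max(8, -11) = 8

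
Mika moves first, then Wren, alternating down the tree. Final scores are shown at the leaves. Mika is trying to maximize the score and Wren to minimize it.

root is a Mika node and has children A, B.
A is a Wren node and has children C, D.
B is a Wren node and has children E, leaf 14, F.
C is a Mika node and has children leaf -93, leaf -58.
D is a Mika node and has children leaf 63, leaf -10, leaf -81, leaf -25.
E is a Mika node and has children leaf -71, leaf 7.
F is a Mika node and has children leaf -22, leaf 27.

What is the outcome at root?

7

C (Mika): max(-93, -58) = -58
D (Mika): max(63, -10, -81, -25) = 63
A (Wren): min(-58, 63) = -58
E (Mika): max(-71, 7) = 7
F (Mika): max(-22, 27) = 27
B (Wren): min(7, 14, 27) = 7
root (Mika): max(-58, 7) = 7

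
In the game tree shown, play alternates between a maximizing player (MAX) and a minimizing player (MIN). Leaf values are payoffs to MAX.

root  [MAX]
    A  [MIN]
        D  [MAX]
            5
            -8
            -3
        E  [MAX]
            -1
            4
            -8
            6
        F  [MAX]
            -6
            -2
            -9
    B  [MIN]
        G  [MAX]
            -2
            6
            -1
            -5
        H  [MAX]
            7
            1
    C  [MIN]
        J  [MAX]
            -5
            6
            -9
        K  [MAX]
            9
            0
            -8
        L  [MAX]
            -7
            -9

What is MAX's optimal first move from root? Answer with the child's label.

B

D (MAX): max(5, -8, -3) = 5
E (MAX): max(-1, 4, -8, 6) = 6
F (MAX): max(-6, -2, -9) = -2
A (MIN): min(5, 6, -2) = -2
G (MAX): max(-2, 6, -1, -5) = 6
H (MAX): max(7, 1) = 7
B (MIN): min(6, 7) = 6
J (MAX): max(-5, 6, -9) = 6
K (MAX): max(9, 0, -8) = 9
L (MAX): max(-7, -9) = -7
C (MIN): min(6, 9, -7) = -7
root (MAX): max(-2, 6, -7) = 6
MAX at root wants the highest of {A=-2, B=6, C=-7}, so chooses B.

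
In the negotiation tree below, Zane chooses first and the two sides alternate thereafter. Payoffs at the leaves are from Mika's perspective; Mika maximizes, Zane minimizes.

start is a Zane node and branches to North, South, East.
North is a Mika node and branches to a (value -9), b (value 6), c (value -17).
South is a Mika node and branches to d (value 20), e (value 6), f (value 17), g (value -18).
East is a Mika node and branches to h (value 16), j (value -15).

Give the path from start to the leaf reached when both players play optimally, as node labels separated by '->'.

start -> North -> b

North (Mika): max(-9, 6, -17) = 6
South (Mika): max(20, 6, 17, -18) = 20
East (Mika): max(16, -15) = 16
start (Zane): min(6, 20, 16) = 6
At start, Zane picks North (lowest: 6).
At North, Mika picks b (highest: 6).
Terminal value 6.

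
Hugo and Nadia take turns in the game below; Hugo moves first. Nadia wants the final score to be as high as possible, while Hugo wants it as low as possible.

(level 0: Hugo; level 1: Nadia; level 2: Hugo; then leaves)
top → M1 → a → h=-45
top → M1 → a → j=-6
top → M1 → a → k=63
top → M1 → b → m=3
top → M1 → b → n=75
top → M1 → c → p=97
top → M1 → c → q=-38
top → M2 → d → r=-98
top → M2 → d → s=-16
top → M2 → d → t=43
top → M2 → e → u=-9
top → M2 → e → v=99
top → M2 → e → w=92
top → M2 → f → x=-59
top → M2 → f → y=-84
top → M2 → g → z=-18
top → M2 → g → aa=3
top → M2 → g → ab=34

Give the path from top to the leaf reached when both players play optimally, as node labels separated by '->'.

top -> M2 -> e -> u

a (Hugo): min(-45, -6, 63) = -45
b (Hugo): min(3, 75) = 3
c (Hugo): min(97, -38) = -38
M1 (Nadia): max(-45, 3, -38) = 3
d (Hugo): min(-98, -16, 43) = -98
e (Hugo): min(-9, 99, 92) = -9
f (Hugo): min(-59, -84) = -84
g (Hugo): min(-18, 3, 34) = -18
M2 (Nadia): max(-98, -9, -84, -18) = -9
top (Hugo): min(3, -9) = -9
At top, Hugo picks M2 (lowest: -9).
At M2, Nadia picks e (highest: -9).
At e, Hugo picks u (lowest: -9).
Terminal value -9.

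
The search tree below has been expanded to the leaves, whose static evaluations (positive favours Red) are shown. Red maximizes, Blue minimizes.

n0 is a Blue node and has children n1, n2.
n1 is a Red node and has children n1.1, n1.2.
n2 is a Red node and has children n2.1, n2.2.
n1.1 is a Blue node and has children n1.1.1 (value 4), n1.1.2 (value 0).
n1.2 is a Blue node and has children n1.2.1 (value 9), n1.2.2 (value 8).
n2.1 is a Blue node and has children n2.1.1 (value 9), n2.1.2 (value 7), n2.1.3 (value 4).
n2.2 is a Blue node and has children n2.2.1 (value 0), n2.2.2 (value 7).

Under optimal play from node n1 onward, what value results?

n1.1 (Blue): min(4, 0) = 0
n1.2 (Blue): min(9, 8) = 8
n1 (Red): max(0, 8) = 8

8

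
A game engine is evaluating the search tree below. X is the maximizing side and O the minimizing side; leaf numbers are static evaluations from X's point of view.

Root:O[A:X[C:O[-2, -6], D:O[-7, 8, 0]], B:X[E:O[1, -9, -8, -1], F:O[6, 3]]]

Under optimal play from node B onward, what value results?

3

E (O): min(1, -9, -8, -1) = -9
F (O): min(6, 3) = 3
B (X): max(-9, 3) = 3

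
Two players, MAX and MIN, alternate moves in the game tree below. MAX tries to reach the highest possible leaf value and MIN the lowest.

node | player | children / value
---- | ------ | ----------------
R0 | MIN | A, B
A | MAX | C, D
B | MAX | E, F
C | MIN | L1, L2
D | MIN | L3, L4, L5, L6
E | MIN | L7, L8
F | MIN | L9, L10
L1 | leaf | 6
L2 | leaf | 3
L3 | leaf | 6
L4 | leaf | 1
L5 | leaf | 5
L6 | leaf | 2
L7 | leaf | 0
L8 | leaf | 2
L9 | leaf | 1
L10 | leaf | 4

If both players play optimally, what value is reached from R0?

C (MIN): min(6, 3) = 3
D (MIN): min(6, 1, 5, 2) = 1
A (MAX): max(3, 1) = 3
E (MIN): min(0, 2) = 0
F (MIN): min(1, 4) = 1
B (MAX): max(0, 1) = 1
R0 (MIN): min(3, 1) = 1

1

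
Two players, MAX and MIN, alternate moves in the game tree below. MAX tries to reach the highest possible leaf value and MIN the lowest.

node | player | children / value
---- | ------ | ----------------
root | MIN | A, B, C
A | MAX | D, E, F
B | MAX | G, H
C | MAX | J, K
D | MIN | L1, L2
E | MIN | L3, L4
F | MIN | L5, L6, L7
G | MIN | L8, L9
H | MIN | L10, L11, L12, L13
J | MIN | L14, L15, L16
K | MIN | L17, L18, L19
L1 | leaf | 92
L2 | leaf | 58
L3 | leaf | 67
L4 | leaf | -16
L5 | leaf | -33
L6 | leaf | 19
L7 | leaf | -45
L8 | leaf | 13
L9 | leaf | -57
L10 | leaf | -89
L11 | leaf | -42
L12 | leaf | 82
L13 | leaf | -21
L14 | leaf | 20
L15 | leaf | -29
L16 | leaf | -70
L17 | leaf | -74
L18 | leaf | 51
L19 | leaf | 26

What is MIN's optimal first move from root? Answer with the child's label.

C

D (MIN): min(92, 58) = 58
E (MIN): min(67, -16) = -16
F (MIN): min(-33, 19, -45) = -45
A (MAX): max(58, -16, -45) = 58
G (MIN): min(13, -57) = -57
H (MIN): min(-89, -42, 82, -21) = -89
B (MAX): max(-57, -89) = -57
J (MIN): min(20, -29, -70) = -70
K (MIN): min(-74, 51, 26) = -74
C (MAX): max(-70, -74) = -70
root (MIN): min(58, -57, -70) = -70
MIN at root wants the lowest of {A=58, B=-57, C=-70}, so chooses C.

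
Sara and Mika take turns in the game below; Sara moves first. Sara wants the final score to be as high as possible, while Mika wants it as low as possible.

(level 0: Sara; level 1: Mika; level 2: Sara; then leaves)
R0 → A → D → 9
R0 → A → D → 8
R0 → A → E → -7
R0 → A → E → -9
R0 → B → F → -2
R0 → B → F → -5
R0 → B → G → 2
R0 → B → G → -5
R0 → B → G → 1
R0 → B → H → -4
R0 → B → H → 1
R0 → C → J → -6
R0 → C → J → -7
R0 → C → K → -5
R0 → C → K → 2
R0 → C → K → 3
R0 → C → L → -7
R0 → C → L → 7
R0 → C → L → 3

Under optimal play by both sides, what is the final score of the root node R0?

D (Sara): max(9, 8) = 9
E (Sara): max(-7, -9) = -7
A (Mika): min(9, -7) = -7
F (Sara): max(-2, -5) = -2
G (Sara): max(2, -5, 1) = 2
H (Sara): max(-4, 1) = 1
B (Mika): min(-2, 2, 1) = -2
J (Sara): max(-6, -7) = -6
K (Sara): max(-5, 2, 3) = 3
L (Sara): max(-7, 7, 3) = 7
C (Mika): min(-6, 3, 7) = -6
R0 (Sara): max(-7, -2, -6) = -2

-2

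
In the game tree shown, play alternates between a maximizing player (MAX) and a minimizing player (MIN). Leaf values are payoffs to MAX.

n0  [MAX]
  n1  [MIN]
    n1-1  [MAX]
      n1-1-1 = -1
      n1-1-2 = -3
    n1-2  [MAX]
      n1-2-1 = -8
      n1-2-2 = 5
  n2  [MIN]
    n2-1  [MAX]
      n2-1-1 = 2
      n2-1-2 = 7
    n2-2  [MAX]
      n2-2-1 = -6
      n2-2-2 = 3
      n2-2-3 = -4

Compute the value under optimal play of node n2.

n2-1 (MAX): max(2, 7) = 7
n2-2 (MAX): max(-6, 3, -4) = 3
n2 (MIN): min(7, 3) = 3

3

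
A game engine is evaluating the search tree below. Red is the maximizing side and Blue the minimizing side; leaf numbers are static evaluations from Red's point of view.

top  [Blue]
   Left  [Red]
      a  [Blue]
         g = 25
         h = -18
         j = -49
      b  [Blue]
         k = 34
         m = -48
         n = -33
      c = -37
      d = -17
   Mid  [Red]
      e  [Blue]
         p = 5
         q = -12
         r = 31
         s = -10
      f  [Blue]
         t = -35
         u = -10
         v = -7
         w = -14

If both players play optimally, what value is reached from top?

a (Blue): min(25, -18, -49) = -49
b (Blue): min(34, -48, -33) = -48
Left (Red): max(-49, -48, -37, -17) = -17
e (Blue): min(5, -12, 31, -10) = -12
f (Blue): min(-35, -10, -7, -14) = -35
Mid (Red): max(-12, -35) = -12
top (Blue): min(-17, -12) = -17

-17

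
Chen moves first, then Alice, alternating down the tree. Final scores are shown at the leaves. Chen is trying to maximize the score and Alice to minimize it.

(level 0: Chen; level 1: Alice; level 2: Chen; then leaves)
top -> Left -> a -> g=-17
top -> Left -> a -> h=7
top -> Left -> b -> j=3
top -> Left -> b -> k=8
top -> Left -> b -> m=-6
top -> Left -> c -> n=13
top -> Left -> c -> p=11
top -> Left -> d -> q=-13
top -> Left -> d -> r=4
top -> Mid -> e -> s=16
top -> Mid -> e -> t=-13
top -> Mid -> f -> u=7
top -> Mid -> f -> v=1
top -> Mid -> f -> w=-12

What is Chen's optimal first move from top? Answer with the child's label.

Mid

a (Chen): max(-17, 7) = 7
b (Chen): max(3, 8, -6) = 8
c (Chen): max(13, 11) = 13
d (Chen): max(-13, 4) = 4
Left (Alice): min(7, 8, 13, 4) = 4
e (Chen): max(16, -13) = 16
f (Chen): max(7, 1, -12) = 7
Mid (Alice): min(16, 7) = 7
top (Chen): max(4, 7) = 7
Chen at top wants the highest of {Left=4, Mid=7}, so chooses Mid.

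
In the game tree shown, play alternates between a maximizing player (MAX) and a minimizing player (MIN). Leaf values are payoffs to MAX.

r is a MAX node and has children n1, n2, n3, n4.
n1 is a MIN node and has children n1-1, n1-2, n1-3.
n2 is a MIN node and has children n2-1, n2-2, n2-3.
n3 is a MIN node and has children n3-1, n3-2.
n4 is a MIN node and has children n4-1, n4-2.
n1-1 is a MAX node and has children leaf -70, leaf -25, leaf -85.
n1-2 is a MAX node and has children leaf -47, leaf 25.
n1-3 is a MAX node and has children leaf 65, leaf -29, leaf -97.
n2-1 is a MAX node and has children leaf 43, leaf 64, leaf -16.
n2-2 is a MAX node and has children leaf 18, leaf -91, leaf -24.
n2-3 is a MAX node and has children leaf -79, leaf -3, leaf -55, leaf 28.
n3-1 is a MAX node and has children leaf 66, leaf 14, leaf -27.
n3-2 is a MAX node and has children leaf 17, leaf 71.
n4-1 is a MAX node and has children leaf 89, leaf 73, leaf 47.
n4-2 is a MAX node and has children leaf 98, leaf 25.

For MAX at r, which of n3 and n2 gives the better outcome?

n3

n3-1 (MAX): max(66, 14, -27) = 66
n3-2 (MAX): max(17, 71) = 71
n3 (MIN): min(66, 71) = 66
n2-1 (MAX): max(43, 64, -16) = 64
n2-2 (MAX): max(18, -91, -24) = 18
n2-3 (MAX): max(-79, -3, -55, 28) = 28
n2 (MIN): min(64, 18, 28) = 18
MAX prefers the higher value; n3=66, n2=18. n3 is better since 66 > 18.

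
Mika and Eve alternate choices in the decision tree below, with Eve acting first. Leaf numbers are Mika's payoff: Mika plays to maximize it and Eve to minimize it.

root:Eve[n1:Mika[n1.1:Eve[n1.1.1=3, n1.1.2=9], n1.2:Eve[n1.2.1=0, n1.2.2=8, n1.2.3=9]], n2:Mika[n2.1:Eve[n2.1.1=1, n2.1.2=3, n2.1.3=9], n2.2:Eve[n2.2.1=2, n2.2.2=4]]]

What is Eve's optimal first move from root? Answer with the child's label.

n1.1 (Eve): min(3, 9) = 3
n1.2 (Eve): min(0, 8, 9) = 0
n1 (Mika): max(3, 0) = 3
n2.1 (Eve): min(1, 3, 9) = 1
n2.2 (Eve): min(2, 4) = 2
n2 (Mika): max(1, 2) = 2
root (Eve): min(3, 2) = 2
Eve at root wants the lowest of {n1=3, n2=2}, so chooses n2.

n2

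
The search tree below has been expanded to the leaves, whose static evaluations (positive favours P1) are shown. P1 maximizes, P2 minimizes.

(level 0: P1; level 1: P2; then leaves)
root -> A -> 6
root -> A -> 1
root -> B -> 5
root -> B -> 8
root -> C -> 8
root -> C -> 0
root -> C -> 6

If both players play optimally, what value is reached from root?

5

A (P2): min(6, 1) = 1
B (P2): min(5, 8) = 5
C (P2): min(8, 0, 6) = 0
root (P1): max(1, 5, 0) = 5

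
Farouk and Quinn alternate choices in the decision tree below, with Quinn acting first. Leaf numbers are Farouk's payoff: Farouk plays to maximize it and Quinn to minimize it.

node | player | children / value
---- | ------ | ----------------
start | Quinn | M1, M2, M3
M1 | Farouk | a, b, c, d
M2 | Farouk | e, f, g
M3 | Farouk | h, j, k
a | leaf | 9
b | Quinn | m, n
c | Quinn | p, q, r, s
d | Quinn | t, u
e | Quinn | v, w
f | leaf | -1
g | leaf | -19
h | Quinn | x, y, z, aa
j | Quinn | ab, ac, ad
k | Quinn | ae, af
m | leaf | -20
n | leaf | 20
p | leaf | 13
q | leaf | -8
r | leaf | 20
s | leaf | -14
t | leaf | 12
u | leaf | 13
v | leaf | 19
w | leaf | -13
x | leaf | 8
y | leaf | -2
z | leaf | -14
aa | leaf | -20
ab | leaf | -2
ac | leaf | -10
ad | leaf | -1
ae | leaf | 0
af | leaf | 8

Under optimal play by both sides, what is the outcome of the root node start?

b (Quinn): min(-20, 20) = -20
c (Quinn): min(13, -8, 20, -14) = -14
d (Quinn): min(12, 13) = 12
M1 (Farouk): max(9, -20, -14, 12) = 12
e (Quinn): min(19, -13) = -13
M2 (Farouk): max(-13, -1, -19) = -1
h (Quinn): min(8, -2, -14, -20) = -20
j (Quinn): min(-2, -10, -1) = -10
k (Quinn): min(0, 8) = 0
M3 (Farouk): max(-20, -10, 0) = 0
start (Quinn): min(12, -1, 0) = -1

-1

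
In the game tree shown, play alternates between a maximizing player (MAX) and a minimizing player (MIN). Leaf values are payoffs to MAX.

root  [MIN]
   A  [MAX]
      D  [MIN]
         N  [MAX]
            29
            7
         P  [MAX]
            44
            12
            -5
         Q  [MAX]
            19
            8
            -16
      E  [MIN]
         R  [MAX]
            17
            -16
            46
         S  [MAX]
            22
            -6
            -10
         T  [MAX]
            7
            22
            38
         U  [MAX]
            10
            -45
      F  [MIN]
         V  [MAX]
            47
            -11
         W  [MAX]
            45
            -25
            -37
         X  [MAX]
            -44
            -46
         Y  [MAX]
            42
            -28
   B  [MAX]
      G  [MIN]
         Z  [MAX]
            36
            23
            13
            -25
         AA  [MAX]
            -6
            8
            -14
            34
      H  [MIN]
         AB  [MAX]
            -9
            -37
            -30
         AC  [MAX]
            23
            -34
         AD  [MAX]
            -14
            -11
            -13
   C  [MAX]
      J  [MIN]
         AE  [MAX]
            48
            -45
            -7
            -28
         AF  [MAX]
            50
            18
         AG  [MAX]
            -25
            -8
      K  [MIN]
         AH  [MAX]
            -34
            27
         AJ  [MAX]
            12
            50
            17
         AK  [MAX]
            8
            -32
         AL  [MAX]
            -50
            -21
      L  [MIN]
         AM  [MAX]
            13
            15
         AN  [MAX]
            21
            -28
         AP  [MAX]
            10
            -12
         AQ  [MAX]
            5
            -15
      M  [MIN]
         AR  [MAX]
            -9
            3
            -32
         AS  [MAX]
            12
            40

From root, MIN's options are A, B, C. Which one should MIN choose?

C

N (MAX): max(29, 7) = 29
P (MAX): max(44, 12, -5) = 44
Q (MAX): max(19, 8, -16) = 19
D (MIN): min(29, 44, 19) = 19
R (MAX): max(17, -16, 46) = 46
S (MAX): max(22, -6, -10) = 22
T (MAX): max(7, 22, 38) = 38
U (MAX): max(10, -45) = 10
E (MIN): min(46, 22, 38, 10) = 10
V (MAX): max(47, -11) = 47
W (MAX): max(45, -25, -37) = 45
X (MAX): max(-44, -46) = -44
Y (MAX): max(42, -28) = 42
F (MIN): min(47, 45, -44, 42) = -44
A (MAX): max(19, 10, -44) = 19
Z (MAX): max(36, 23, 13, -25) = 36
AA (MAX): max(-6, 8, -14, 34) = 34
G (MIN): min(36, 34) = 34
AB (MAX): max(-9, -37, -30) = -9
AC (MAX): max(23, -34) = 23
AD (MAX): max(-14, -11, -13) = -11
H (MIN): min(-9, 23, -11) = -11
B (MAX): max(34, -11) = 34
AE (MAX): max(48, -45, -7, -28) = 48
AF (MAX): max(50, 18) = 50
AG (MAX): max(-25, -8) = -8
J (MIN): min(48, 50, -8) = -8
AH (MAX): max(-34, 27) = 27
AJ (MAX): max(12, 50, 17) = 50
AK (MAX): max(8, -32) = 8
AL (MAX): max(-50, -21) = -21
K (MIN): min(27, 50, 8, -21) = -21
AM (MAX): max(13, 15) = 15
AN (MAX): max(21, -28) = 21
AP (MAX): max(10, -12) = 10
AQ (MAX): max(5, -15) = 5
L (MIN): min(15, 21, 10, 5) = 5
AR (MAX): max(-9, 3, -32) = 3
AS (MAX): max(12, 40) = 40
M (MIN): min(3, 40) = 3
C (MAX): max(-8, -21, 5, 3) = 5
root (MIN): min(19, 34, 5) = 5
MIN at root wants the lowest of {A=19, B=34, C=5}, so chooses C.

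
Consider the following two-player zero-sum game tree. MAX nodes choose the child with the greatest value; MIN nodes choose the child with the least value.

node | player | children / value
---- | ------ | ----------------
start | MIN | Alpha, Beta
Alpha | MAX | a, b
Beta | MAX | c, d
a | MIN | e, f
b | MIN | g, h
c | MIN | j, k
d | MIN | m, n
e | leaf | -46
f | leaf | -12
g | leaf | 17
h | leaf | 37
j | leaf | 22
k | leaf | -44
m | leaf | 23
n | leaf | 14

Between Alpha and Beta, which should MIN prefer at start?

Beta

a (MIN): min(-46, -12) = -46
b (MIN): min(17, 37) = 17
Alpha (MAX): max(-46, 17) = 17
c (MIN): min(22, -44) = -44
d (MIN): min(23, 14) = 14
Beta (MAX): max(-44, 14) = 14
MIN prefers the lower value; Alpha=17, Beta=14. Beta is better since 14 < 17.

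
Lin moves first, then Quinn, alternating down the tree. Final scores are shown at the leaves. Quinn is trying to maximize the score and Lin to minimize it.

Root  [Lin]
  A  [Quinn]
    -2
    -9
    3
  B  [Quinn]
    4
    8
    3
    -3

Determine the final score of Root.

A (Quinn): max(-2, -9, 3) = 3
B (Quinn): max(4, 8, 3, -3) = 8
Root (Lin): min(3, 8) = 3

3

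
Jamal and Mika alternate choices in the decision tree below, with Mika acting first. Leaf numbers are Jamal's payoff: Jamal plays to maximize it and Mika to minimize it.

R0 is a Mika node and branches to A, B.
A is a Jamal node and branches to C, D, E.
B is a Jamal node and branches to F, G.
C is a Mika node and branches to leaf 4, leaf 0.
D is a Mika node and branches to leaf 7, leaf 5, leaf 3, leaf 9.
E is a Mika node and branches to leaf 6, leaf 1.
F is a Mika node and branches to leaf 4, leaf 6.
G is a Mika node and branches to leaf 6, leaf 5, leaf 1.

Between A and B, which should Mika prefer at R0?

C (Mika): min(4, 0) = 0
D (Mika): min(7, 5, 3, 9) = 3
E (Mika): min(6, 1) = 1
A (Jamal): max(0, 3, 1) = 3
F (Mika): min(4, 6) = 4
G (Mika): min(6, 5, 1) = 1
B (Jamal): max(4, 1) = 4
Mika prefers the lower value; A=3, B=4. A is better since 3 < 4.

A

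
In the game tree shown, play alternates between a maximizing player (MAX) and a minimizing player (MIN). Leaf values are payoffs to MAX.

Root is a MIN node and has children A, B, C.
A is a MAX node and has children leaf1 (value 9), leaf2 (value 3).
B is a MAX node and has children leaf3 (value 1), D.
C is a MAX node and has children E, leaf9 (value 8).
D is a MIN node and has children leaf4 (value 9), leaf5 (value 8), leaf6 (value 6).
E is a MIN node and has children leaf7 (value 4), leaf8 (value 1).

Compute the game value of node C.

E (MIN): min(4, 1) = 1
C (MAX): max(1, 8) = 8

8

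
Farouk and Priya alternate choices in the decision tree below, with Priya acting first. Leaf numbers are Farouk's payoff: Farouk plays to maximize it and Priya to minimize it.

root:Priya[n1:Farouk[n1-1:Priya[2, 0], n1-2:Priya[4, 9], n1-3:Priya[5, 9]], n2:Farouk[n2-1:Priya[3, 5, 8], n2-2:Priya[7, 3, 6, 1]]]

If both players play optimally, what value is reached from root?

3

n1-1 (Priya): min(2, 0) = 0
n1-2 (Priya): min(4, 9) = 4
n1-3 (Priya): min(5, 9) = 5
n1 (Farouk): max(0, 4, 5) = 5
n2-1 (Priya): min(3, 5, 8) = 3
n2-2 (Priya): min(7, 3, 6, 1) = 1
n2 (Farouk): max(3, 1) = 3
root (Priya): min(5, 3) = 3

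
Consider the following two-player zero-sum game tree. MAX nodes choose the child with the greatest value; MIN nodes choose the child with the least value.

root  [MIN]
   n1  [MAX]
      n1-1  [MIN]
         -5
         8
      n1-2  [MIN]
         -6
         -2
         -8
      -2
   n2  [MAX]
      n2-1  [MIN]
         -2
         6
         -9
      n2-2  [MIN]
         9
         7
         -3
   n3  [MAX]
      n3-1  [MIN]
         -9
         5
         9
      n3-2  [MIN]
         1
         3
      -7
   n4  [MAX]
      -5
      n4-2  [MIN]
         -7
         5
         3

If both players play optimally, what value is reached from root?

n1-1 (MIN): min(-5, 8) = -5
n1-2 (MIN): min(-6, -2, -8) = -8
n1 (MAX): max(-5, -8, -2) = -2
n2-1 (MIN): min(-2, 6, -9) = -9
n2-2 (MIN): min(9, 7, -3) = -3
n2 (MAX): max(-9, -3) = -3
n3-1 (MIN): min(-9, 5, 9) = -9
n3-2 (MIN): min(1, 3) = 1
n3 (MAX): max(-9, 1, -7) = 1
n4-2 (MIN): min(-7, 5, 3) = -7
n4 (MAX): max(-5, -7) = -5
root (MIN): min(-2, -3, 1, -5) = -5

-5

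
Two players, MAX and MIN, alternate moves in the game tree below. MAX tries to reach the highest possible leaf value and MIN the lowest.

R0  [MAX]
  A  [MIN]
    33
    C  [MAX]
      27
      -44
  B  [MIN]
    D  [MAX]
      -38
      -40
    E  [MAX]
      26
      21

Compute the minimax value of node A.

27

C (MAX): max(27, -44) = 27
A (MIN): min(33, 27) = 27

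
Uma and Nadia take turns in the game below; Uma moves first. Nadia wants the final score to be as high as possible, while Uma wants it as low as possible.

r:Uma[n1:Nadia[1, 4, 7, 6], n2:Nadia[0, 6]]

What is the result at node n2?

n2 (Nadia): max(0, 6) = 6

6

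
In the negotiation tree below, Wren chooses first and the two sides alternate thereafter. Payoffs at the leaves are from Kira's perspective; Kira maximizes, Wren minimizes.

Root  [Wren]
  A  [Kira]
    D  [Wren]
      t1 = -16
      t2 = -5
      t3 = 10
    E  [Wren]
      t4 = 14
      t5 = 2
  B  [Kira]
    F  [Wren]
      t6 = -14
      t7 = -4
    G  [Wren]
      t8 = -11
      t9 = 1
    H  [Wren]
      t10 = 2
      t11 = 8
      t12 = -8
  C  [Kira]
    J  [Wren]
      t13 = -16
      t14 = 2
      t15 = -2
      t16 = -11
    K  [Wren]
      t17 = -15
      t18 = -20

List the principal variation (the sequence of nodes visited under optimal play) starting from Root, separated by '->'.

Root -> C -> J -> t13

D (Wren): min(-16, -5, 10) = -16
E (Wren): min(14, 2) = 2
A (Kira): max(-16, 2) = 2
F (Wren): min(-14, -4) = -14
G (Wren): min(-11, 1) = -11
H (Wren): min(2, 8, -8) = -8
B (Kira): max(-14, -11, -8) = -8
J (Wren): min(-16, 2, -2, -11) = -16
K (Wren): min(-15, -20) = -20
C (Kira): max(-16, -20) = -16
Root (Wren): min(2, -8, -16) = -16
At Root, Wren picks C (lowest: -16).
At C, Kira picks J (highest: -16).
At J, Wren picks t13 (lowest: -16).
Terminal value -16.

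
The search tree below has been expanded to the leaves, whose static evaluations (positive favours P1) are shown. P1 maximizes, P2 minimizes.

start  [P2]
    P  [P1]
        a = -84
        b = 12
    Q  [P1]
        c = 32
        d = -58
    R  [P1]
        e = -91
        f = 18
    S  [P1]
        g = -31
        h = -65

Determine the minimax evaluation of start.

P (P1): max(-84, 12) = 12
Q (P1): max(32, -58) = 32
R (P1): max(-91, 18) = 18
S (P1): max(-31, -65) = -31
start (P2): min(12, 32, 18, -31) = -31

-31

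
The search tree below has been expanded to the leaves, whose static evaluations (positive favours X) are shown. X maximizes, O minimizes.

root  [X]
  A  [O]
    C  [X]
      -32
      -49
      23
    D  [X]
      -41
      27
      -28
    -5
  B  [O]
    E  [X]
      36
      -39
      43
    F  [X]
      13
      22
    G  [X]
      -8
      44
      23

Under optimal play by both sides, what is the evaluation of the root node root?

C (X): max(-32, -49, 23) = 23
D (X): max(-41, 27, -28) = 27
A (O): min(23, 27, -5) = -5
E (X): max(36, -39, 43) = 43
F (X): max(13, 22) = 22
G (X): max(-8, 44, 23) = 44
B (O): min(43, 22, 44) = 22
root (X): max(-5, 22) = 22

22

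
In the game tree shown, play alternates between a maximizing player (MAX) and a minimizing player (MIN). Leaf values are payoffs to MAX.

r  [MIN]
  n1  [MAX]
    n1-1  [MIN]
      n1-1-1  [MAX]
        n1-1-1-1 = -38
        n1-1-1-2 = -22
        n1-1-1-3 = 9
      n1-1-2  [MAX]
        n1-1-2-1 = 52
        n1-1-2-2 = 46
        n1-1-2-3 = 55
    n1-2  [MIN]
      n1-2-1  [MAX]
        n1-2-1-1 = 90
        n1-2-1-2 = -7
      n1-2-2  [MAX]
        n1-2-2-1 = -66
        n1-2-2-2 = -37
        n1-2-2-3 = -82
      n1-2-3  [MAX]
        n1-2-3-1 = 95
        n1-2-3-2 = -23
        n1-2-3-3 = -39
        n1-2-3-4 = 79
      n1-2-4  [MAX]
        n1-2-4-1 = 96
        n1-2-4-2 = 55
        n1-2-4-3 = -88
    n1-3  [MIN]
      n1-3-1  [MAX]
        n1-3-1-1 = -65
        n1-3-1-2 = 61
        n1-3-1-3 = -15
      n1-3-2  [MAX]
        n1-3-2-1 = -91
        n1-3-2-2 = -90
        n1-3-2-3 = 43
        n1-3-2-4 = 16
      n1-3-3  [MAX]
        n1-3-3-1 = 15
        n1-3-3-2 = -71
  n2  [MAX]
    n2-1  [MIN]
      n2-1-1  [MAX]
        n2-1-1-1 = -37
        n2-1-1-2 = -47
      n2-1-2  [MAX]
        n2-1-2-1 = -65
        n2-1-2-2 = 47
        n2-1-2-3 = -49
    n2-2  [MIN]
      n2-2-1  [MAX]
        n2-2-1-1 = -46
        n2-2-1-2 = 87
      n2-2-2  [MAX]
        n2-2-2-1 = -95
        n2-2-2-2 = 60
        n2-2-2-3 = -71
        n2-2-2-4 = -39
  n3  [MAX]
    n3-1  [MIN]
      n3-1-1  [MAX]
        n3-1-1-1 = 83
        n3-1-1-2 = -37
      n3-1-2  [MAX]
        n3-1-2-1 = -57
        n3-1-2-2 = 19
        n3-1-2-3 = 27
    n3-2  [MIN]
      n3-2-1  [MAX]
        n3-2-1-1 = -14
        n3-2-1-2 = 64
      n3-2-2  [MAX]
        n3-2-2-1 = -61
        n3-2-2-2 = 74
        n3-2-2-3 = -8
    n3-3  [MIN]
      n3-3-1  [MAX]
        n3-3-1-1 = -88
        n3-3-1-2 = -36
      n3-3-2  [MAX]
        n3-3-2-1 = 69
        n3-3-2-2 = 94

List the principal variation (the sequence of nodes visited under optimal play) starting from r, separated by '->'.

r -> n1 -> n1-3 -> n1-3-3 -> n1-3-3-1

n1-1-1 (MAX): max(-38, -22, 9) = 9
n1-1-2 (MAX): max(52, 46, 55) = 55
n1-1 (MIN): min(9, 55) = 9
n1-2-1 (MAX): max(90, -7) = 90
n1-2-2 (MAX): max(-66, -37, -82) = -37
n1-2-3 (MAX): max(95, -23, -39, 79) = 95
n1-2-4 (MAX): max(96, 55, -88) = 96
n1-2 (MIN): min(90, -37, 95, 96) = -37
n1-3-1 (MAX): max(-65, 61, -15) = 61
n1-3-2 (MAX): max(-91, -90, 43, 16) = 43
n1-3-3 (MAX): max(15, -71) = 15
n1-3 (MIN): min(61, 43, 15) = 15
n1 (MAX): max(9, -37, 15) = 15
n2-1-1 (MAX): max(-37, -47) = -37
n2-1-2 (MAX): max(-65, 47, -49) = 47
n2-1 (MIN): min(-37, 47) = -37
n2-2-1 (MAX): max(-46, 87) = 87
n2-2-2 (MAX): max(-95, 60, -71, -39) = 60
n2-2 (MIN): min(87, 60) = 60
n2 (MAX): max(-37, 60) = 60
n3-1-1 (MAX): max(83, -37) = 83
n3-1-2 (MAX): max(-57, 19, 27) = 27
n3-1 (MIN): min(83, 27) = 27
n3-2-1 (MAX): max(-14, 64) = 64
n3-2-2 (MAX): max(-61, 74, -8) = 74
n3-2 (MIN): min(64, 74) = 64
n3-3-1 (MAX): max(-88, -36) = -36
n3-3-2 (MAX): max(69, 94) = 94
n3-3 (MIN): min(-36, 94) = -36
n3 (MAX): max(27, 64, -36) = 64
r (MIN): min(15, 60, 64) = 15
At r, MIN picks n1 (lowest: 15).
At n1, MAX picks n1-3 (highest: 15).
At n1-3, MIN picks n1-3-3 (lowest: 15).
At n1-3-3, MAX picks n1-3-3-1 (highest: 15).
Terminal value 15.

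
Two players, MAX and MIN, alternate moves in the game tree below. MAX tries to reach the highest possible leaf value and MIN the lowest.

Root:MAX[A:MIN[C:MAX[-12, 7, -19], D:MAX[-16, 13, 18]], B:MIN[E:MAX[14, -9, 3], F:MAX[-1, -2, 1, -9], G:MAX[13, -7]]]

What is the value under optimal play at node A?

7

C (MAX): max(-12, 7, -19) = 7
D (MAX): max(-16, 13, 18) = 18
A (MIN): min(7, 18) = 7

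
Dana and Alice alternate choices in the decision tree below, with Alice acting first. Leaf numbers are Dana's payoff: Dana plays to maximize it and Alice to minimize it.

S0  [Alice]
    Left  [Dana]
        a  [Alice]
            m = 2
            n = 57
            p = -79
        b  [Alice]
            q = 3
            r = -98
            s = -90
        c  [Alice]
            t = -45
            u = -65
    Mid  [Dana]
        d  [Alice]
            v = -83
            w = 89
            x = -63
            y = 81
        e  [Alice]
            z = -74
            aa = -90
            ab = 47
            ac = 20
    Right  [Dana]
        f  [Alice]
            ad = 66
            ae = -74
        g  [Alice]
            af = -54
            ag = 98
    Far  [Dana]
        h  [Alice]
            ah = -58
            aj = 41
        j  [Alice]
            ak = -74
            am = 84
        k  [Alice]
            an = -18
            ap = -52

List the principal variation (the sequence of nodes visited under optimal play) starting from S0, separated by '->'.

S0 -> Mid -> d -> v

a (Alice): min(2, 57, -79) = -79
b (Alice): min(3, -98, -90) = -98
c (Alice): min(-45, -65) = -65
Left (Dana): max(-79, -98, -65) = -65
d (Alice): min(-83, 89, -63, 81) = -83
e (Alice): min(-74, -90, 47, 20) = -90
Mid (Dana): max(-83, -90) = -83
f (Alice): min(66, -74) = -74
g (Alice): min(-54, 98) = -54
Right (Dana): max(-74, -54) = -54
h (Alice): min(-58, 41) = -58
j (Alice): min(-74, 84) = -74
k (Alice): min(-18, -52) = -52
Far (Dana): max(-58, -74, -52) = -52
S0 (Alice): min(-65, -83, -54, -52) = -83
At S0, Alice picks Mid (lowest: -83).
At Mid, Dana picks d (highest: -83).
At d, Alice picks v (lowest: -83).
Terminal value -83.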